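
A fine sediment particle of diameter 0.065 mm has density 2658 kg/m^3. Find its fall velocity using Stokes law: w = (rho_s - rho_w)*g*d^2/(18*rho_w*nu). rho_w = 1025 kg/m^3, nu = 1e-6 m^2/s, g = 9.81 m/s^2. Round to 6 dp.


w = (rho_s - rho_w) * g * d^2 / (18 * rho_w * nu)
d = 0.065 mm = 0.000065 m
rho_s - rho_w = 2658 - 1025 = 1633
Numerator = 1633 * 9.81 * (0.000065)^2 = 0.000067683359
Denominator = 18 * 1025 * 1e-6 = 0.018450
w = 0.003668 m/s

0.003668


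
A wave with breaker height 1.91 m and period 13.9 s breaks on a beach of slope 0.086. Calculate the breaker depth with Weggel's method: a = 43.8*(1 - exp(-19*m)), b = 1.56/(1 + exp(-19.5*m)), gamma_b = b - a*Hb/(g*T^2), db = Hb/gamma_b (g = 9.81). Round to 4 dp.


a = 43.8 * (1 - exp(-19 * m))
exp(-19 * 0.086) = exp(-1.6340) = 0.195147
a = 43.8 * (1 - 0.195147) = 35.252543
b = 1.56 / (1 + exp(-19.5 * m))
exp(-19.5 * 0.086) = exp(-1.6770) = 0.186934
b = 1.56 / (1 + 0.186934) = 1.314311
Hb / (g * T^2) = 1.91 / (9.81 * 13.9^2) = 1.91 / 1895.3901 = 0.00100771
gamma_b = b - a * Hb/(g*T^2) = 1.314311 - 35.252543 * 0.00100771 = 1.278786
db = Hb / gamma_b = 1.91 / 1.278786
db = 1.4936 m

1.4936


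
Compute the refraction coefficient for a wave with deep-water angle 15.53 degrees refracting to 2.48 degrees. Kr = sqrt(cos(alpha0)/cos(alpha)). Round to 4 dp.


Kr = sqrt(cos(alpha0) / cos(alpha))
cos(15.53) = 0.963490
cos(2.48) = 0.999063
Kr = sqrt(0.963490 / 0.999063)
Kr = sqrt(0.964394)
Kr = 0.9820

0.9820


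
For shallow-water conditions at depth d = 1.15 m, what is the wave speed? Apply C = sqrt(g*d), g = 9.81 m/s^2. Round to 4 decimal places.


Using the shallow-water approximation:
C = sqrt(g * d) = sqrt(9.81 * 1.15)
C = sqrt(11.2815)
C = 3.3588 m/s

3.3588


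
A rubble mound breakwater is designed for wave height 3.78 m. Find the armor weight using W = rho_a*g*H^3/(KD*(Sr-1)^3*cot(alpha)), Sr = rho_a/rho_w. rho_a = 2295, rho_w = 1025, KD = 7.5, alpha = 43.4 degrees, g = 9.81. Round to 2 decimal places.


Sr = rho_a / rho_w = 2295 / 1025 = 2.239024
(Sr - 1) = 1.239024
(Sr - 1)^3 = 1.902127
cot(43.4) = 1 / tan(43.4) = 1 / 0.945653 = 1.057470
Numerator = 2295 * 9.81 * 3.78^3 = 1215981.8616
Denominator = 7.5 * 1.902127 * 1.057470 = 15.085824
W = 1215981.8616 / 15.085824
W = 80604.27 N

80604.27


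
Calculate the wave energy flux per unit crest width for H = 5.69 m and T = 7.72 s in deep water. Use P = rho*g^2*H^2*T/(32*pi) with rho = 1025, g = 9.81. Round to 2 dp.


P = rho * g^2 * H^2 * T / (32 * pi)
P = 1025 * 9.81^2 * 5.69^2 * 7.72 / (32 * pi)
P = 1025 * 96.2361 * 32.3761 * 7.72 / 100.53096
P = 245247.09 W/m

245247.09


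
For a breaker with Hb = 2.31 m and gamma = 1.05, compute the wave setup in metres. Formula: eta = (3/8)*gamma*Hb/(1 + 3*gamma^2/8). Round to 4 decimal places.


eta = (3/8) * gamma * Hb / (1 + 3*gamma^2/8)
Numerator = (3/8) * 1.05 * 2.31 = 0.909563
Denominator = 1 + 3*1.05^2/8 = 1 + 0.413438 = 1.413438
eta = 0.909563 / 1.413438
eta = 0.6435 m

0.6435


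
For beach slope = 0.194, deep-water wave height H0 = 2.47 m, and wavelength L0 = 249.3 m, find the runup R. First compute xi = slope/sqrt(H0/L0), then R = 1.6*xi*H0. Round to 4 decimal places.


xi = slope / sqrt(H0/L0)
H0/L0 = 2.47/249.3 = 0.009908
sqrt(0.009908) = 0.099538
xi = 0.194 / 0.099538 = 1.949011
R = 1.6 * xi * H0 = 1.6 * 1.949011 * 2.47
R = 7.7025 m

7.7025


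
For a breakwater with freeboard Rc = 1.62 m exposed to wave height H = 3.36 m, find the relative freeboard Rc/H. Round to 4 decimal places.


Relative freeboard = Rc / H
= 1.62 / 3.36
= 0.4821

0.4821


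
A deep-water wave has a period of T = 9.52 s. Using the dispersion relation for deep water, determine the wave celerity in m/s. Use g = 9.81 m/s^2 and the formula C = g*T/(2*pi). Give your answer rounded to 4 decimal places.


We use the deep-water celerity formula:
C = g * T / (2 * pi)
C = 9.81 * 9.52 / (2 * 3.14159...)
C = 93.391200 / 6.283185
C = 14.8637 m/s

14.8637


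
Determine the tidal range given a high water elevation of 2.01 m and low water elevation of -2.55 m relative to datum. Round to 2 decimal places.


Tidal range = High water - Low water
Tidal range = 2.01 - (-2.55)
Tidal range = 4.56 m

4.56


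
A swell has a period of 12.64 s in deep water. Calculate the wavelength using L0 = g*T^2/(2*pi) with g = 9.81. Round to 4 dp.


L0 = g * T^2 / (2 * pi)
L0 = 9.81 * 12.64^2 / (2 * pi)
L0 = 9.81 * 159.7696 / 6.28319
L0 = 1567.3398 / 6.28319
L0 = 249.4499 m

249.4499


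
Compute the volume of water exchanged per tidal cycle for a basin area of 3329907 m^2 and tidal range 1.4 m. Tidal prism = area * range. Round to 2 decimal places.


Tidal prism = Area * Tidal range
P = 3329907 * 1.4
P = 4661869.80 m^3

4661869.80


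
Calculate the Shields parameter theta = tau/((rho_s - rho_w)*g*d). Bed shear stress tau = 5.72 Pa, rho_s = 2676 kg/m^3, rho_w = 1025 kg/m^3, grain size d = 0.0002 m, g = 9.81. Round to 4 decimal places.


theta = tau / ((rho_s - rho_w) * g * d)
rho_s - rho_w = 2676 - 1025 = 1651
Denominator = 1651 * 9.81 * 0.0002 = 3.239262
theta = 5.72 / 3.239262
theta = 1.7658

1.7658


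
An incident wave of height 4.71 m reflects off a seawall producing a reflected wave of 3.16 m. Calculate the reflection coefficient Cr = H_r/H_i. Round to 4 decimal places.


Cr = H_r / H_i
Cr = 3.16 / 4.71
Cr = 0.6709

0.6709


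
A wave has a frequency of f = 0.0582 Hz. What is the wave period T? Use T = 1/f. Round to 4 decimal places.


T = 1 / f
T = 1 / 0.0582
T = 17.1821 s

17.1821


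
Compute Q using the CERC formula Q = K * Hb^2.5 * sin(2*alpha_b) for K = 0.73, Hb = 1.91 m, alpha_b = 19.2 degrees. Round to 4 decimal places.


Q = K * Hb^2.5 * sin(2 * alpha_b)
Hb^2.5 = 1.91^2.5 = 5.041775
sin(2 * 19.2) = sin(38.4) = 0.621148
Q = 0.73 * 5.041775 * 0.621148
Q = 2.2861 m^3/s

2.2861


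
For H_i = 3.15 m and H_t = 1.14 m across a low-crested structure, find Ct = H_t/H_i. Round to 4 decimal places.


Ct = H_t / H_i
Ct = 1.14 / 3.15
Ct = 0.3619

0.3619


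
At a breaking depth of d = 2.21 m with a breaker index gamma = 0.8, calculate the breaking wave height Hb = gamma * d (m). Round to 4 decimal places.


Hb = gamma * d
Hb = 0.8 * 2.21
Hb = 1.7680 m

1.7680


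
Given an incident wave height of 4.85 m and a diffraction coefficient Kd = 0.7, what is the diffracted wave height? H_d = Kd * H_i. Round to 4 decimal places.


H_d = Kd * H_i
H_d = 0.7 * 4.85
H_d = 3.3950 m

3.3950


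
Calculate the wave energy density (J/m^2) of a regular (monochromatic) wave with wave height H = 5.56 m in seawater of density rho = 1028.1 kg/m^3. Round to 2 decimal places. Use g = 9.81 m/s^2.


E = (1/8) * rho * g * H^2
E = (1/8) * 1028.1 * 9.81 * 5.56^2
E = 0.125 * 1028.1 * 9.81 * 30.9136
E = 38973.01 J/m^2

38973.01


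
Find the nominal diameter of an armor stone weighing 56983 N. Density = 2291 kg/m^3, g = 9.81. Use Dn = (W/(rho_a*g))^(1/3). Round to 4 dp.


V = W / (rho_a * g)
V = 56983 / (2291 * 9.81)
V = 56983 / 22474.71
V = 2.535428 m^3
Dn = V^(1/3) = 2.535428^(1/3)
Dn = 1.3636 m

1.3636


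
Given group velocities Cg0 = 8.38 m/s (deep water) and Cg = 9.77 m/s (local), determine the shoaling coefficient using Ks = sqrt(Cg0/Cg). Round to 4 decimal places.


Ks = sqrt(Cg0 / Cg)
Ks = sqrt(8.38 / 9.77)
Ks = sqrt(0.8577)
Ks = 0.9261

0.9261


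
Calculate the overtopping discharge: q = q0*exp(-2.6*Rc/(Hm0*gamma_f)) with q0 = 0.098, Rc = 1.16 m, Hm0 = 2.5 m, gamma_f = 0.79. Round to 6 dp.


q = q0 * exp(-2.6 * Rc / (Hm0 * gamma_f))
Exponent = -2.6 * 1.16 / (2.5 * 0.79)
= -2.6 * 1.16 / 1.9750
= -1.527089
exp(-1.527089) = 0.217167
q = 0.098 * 0.217167
q = 0.021282 m^3/s/m

0.021282


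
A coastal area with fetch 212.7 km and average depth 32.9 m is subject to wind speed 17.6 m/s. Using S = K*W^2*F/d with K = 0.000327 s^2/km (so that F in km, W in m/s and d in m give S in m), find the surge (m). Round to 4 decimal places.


S = K * W^2 * F / d
W^2 = 17.6^2 = 309.76
S = 0.000327 * 309.76 * 212.7 / 32.9
Numerator = 0.000327 * 309.76 * 212.7 = 21.544706
S = 21.544706 / 32.9 = 0.6549 m

0.6549


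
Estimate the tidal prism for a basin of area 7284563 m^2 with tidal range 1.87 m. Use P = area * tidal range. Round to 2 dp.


Tidal prism = Area * Tidal range
P = 7284563 * 1.87
P = 13622132.81 m^3

13622132.81


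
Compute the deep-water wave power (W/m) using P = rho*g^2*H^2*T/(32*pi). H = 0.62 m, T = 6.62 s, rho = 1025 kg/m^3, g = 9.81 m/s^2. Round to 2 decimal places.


P = rho * g^2 * H^2 * T / (32 * pi)
P = 1025 * 9.81^2 * 0.62^2 * 6.62 / (32 * pi)
P = 1025 * 96.2361 * 0.3844 * 6.62 / 100.53096
P = 2496.91 W/m

2496.91


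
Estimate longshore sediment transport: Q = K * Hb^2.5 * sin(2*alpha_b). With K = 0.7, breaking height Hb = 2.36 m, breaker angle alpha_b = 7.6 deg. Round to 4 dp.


Q = K * Hb^2.5 * sin(2 * alpha_b)
Hb^2.5 = 2.36^2.5 = 8.556182
sin(2 * 7.6) = sin(15.2) = 0.262189
Q = 0.7 * 8.556182 * 0.262189
Q = 1.5703 m^3/s

1.5703


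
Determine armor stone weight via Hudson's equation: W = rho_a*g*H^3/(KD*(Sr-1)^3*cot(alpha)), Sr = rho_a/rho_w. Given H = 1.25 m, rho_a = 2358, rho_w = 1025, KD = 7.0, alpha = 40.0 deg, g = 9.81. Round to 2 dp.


Sr = rho_a / rho_w = 2358 / 1025 = 2.300488
(Sr - 1) = 1.300488
(Sr - 1)^3 = 2.199474
cot(40.0) = 1 / tan(40.0) = 1 / 0.839100 = 1.191754
Numerator = 2358 * 9.81 * 1.25^3 = 45179.6484
Denominator = 7.0 * 2.199474 * 1.191754 = 18.348618
W = 45179.6484 / 18.348618
W = 2462.29 N

2462.29


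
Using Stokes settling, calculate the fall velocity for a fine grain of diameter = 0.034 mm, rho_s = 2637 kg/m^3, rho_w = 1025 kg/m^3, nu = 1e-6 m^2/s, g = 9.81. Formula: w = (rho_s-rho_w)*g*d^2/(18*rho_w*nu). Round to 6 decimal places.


w = (rho_s - rho_w) * g * d^2 / (18 * rho_w * nu)
d = 0.034 mm = 0.000034 m
rho_s - rho_w = 2637 - 1025 = 1612
Numerator = 1612 * 9.81 * (0.000034)^2 = 0.000018280660
Denominator = 18 * 1025 * 1e-6 = 0.018450
w = 0.000991 m/s

0.000991


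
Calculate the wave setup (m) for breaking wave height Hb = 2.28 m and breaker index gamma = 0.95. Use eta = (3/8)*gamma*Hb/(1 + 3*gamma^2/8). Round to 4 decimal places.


eta = (3/8) * gamma * Hb / (1 + 3*gamma^2/8)
Numerator = (3/8) * 0.95 * 2.28 = 0.812250
Denominator = 1 + 3*0.95^2/8 = 1 + 0.338438 = 1.338438
eta = 0.812250 / 1.338438
eta = 0.6069 m

0.6069


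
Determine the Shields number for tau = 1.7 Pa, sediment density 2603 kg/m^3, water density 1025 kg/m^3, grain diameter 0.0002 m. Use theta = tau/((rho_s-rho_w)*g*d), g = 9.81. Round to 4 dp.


theta = tau / ((rho_s - rho_w) * g * d)
rho_s - rho_w = 2603 - 1025 = 1578
Denominator = 1578 * 9.81 * 0.0002 = 3.096036
theta = 1.7 / 3.096036
theta = 0.5491

0.5491


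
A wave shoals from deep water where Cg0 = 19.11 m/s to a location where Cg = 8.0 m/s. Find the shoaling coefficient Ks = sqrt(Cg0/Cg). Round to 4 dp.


Ks = sqrt(Cg0 / Cg)
Ks = sqrt(19.11 / 8.0)
Ks = sqrt(2.3887)
Ks = 1.5456

1.5456


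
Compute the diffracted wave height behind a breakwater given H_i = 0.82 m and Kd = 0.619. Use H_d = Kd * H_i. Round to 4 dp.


H_d = Kd * H_i
H_d = 0.619 * 0.82
H_d = 0.5076 m

0.5076


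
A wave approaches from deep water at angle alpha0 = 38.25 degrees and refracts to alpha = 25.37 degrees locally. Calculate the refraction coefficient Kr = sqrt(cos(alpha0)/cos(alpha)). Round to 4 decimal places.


Kr = sqrt(cos(alpha0) / cos(alpha))
cos(38.25) = 0.785317
cos(25.37) = 0.903560
Kr = sqrt(0.785317 / 0.903560)
Kr = sqrt(0.869137)
Kr = 0.9323

0.9323


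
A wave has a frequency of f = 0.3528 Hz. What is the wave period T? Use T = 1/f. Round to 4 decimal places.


T = 1 / f
T = 1 / 0.3528
T = 2.8345 s

2.8345


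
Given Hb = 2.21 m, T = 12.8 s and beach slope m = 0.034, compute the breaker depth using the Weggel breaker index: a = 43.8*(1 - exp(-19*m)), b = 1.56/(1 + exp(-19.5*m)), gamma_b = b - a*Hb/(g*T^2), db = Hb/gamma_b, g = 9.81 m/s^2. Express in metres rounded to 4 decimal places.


a = 43.8 * (1 - exp(-19 * m))
exp(-19 * 0.034) = exp(-0.6460) = 0.524138
a = 43.8 * (1 - 0.524138) = 20.842749
b = 1.56 / (1 + exp(-19.5 * m))
exp(-19.5 * 0.034) = exp(-0.6630) = 0.515303
b = 1.56 / (1 + 0.515303) = 1.029497
Hb / (g * T^2) = 2.21 / (9.81 * 12.8^2) = 2.21 / 1607.2704 = 0.00137500
gamma_b = b - a * Hb/(g*T^2) = 1.029497 - 20.842749 * 0.00137500 = 1.000838
db = Hb / gamma_b = 2.21 / 1.000838
db = 2.2081 m

2.2081


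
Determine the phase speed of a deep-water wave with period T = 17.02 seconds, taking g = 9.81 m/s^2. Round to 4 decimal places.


We use the deep-water celerity formula:
C = g * T / (2 * pi)
C = 9.81 * 17.02 / (2 * 3.14159...)
C = 166.966200 / 6.283185
C = 26.5735 m/s

26.5735


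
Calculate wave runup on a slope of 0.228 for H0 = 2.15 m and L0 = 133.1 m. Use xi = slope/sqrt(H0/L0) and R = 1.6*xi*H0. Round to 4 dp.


xi = slope / sqrt(H0/L0)
H0/L0 = 2.15/133.1 = 0.016153
sqrt(0.016153) = 0.127096
xi = 0.228 / 0.127096 = 1.793926
R = 1.6 * xi * H0 = 1.6 * 1.793926 * 2.15
R = 6.1711 m

6.1711


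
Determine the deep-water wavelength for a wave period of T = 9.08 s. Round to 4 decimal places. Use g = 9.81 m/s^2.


L0 = g * T^2 / (2 * pi)
L0 = 9.81 * 9.08^2 / (2 * pi)
L0 = 9.81 * 82.4464 / 6.28319
L0 = 808.7992 / 6.28319
L0 = 128.7244 m

128.7244


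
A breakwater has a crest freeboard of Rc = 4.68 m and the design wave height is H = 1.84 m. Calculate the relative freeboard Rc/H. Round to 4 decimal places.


Relative freeboard = Rc / H
= 4.68 / 1.84
= 2.5435

2.5435


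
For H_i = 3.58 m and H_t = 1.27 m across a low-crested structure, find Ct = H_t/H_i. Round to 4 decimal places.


Ct = H_t / H_i
Ct = 1.27 / 3.58
Ct = 0.3547

0.3547


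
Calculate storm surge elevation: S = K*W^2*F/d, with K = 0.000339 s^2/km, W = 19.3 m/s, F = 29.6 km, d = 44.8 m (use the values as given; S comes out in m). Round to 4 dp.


S = K * W^2 * F / d
W^2 = 19.3^2 = 372.49
S = 0.000339 * 372.49 * 29.6 / 44.8
Numerator = 0.000339 * 372.49 * 29.6 = 3.737714
S = 3.737714 / 44.8 = 0.0834 m

0.0834


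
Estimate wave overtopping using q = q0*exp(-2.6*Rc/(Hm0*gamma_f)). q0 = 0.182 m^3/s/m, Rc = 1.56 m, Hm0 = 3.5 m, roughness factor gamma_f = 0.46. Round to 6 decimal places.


q = q0 * exp(-2.6 * Rc / (Hm0 * gamma_f))
Exponent = -2.6 * 1.56 / (3.5 * 0.46)
= -2.6 * 1.56 / 1.6100
= -2.519255
exp(-2.519255) = 0.080520
q = 0.182 * 0.080520
q = 0.014655 m^3/s/m

0.014655


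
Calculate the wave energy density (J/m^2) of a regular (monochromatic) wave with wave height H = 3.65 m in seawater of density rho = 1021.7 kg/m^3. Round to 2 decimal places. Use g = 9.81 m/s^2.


E = (1/8) * rho * g * H^2
E = (1/8) * 1021.7 * 9.81 * 3.65^2
E = 0.125 * 1021.7 * 9.81 * 13.3225
E = 16691.22 J/m^2

16691.22


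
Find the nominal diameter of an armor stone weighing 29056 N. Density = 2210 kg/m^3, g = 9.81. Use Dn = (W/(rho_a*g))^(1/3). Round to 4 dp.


V = W / (rho_a * g)
V = 29056 / (2210 * 9.81)
V = 29056 / 21680.10
V = 1.340215 m^3
Dn = V^(1/3) = 1.340215^(1/3)
Dn = 1.1025 m

1.1025


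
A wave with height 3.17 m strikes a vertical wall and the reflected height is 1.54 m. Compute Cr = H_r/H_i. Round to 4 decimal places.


Cr = H_r / H_i
Cr = 1.54 / 3.17
Cr = 0.4858

0.4858


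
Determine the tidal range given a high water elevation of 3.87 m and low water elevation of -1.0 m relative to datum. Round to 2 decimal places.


Tidal range = High water - Low water
Tidal range = 3.87 - (-1.0)
Tidal range = 4.87 m

4.87


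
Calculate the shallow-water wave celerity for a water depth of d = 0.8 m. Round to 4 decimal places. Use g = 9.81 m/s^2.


Using the shallow-water approximation:
C = sqrt(g * d) = sqrt(9.81 * 0.8)
C = sqrt(7.8480)
C = 2.8014 m/s

2.8014


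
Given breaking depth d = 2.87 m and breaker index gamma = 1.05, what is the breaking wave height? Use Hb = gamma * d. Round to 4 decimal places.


Hb = gamma * d
Hb = 1.05 * 2.87
Hb = 3.0135 m

3.0135


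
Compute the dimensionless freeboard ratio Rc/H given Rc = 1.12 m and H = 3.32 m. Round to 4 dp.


Relative freeboard = Rc / H
= 1.12 / 3.32
= 0.3373

0.3373


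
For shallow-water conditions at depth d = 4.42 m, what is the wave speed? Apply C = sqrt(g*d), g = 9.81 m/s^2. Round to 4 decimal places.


Using the shallow-water approximation:
C = sqrt(g * d) = sqrt(9.81 * 4.42)
C = sqrt(43.3602)
C = 6.5848 m/s

6.5848


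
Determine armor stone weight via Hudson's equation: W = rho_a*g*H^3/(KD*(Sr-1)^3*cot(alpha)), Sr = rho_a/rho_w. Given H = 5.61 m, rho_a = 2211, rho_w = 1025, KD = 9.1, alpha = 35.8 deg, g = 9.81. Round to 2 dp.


Sr = rho_a / rho_w = 2211 / 1025 = 2.157073
(Sr - 1) = 1.157073
(Sr - 1)^3 = 1.549111
cot(35.8) = 1 / tan(35.8) = 1 / 0.721223 = 1.386534
Numerator = 2211 * 9.81 * 5.61^3 = 3829537.5626
Denominator = 9.1 * 1.549111 * 1.386534 = 19.545845
W = 3829537.5626 / 19.545845
W = 195925.92 N

195925.92


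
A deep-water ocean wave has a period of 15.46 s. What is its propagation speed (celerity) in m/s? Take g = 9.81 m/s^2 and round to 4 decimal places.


We use the deep-water celerity formula:
C = g * T / (2 * pi)
C = 9.81 * 15.46 / (2 * 3.14159...)
C = 151.662600 / 6.283185
C = 24.1379 m/s

24.1379


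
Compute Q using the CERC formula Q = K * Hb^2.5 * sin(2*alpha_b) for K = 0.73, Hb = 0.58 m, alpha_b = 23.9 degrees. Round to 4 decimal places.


Q = K * Hb^2.5 * sin(2 * alpha_b)
Hb^2.5 = 0.58^2.5 = 0.256195
sin(2 * 23.9) = sin(47.8) = 0.740805
Q = 0.73 * 0.256195 * 0.740805
Q = 0.1385 m^3/s

0.1385


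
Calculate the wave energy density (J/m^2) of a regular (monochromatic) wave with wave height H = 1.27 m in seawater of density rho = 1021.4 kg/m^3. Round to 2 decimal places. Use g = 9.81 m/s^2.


E = (1/8) * rho * g * H^2
E = (1/8) * 1021.4 * 9.81 * 1.27^2
E = 0.125 * 1021.4 * 9.81 * 1.6129
E = 2020.14 J/m^2

2020.14


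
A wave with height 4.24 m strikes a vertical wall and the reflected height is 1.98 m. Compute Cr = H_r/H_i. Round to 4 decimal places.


Cr = H_r / H_i
Cr = 1.98 / 4.24
Cr = 0.4670

0.4670


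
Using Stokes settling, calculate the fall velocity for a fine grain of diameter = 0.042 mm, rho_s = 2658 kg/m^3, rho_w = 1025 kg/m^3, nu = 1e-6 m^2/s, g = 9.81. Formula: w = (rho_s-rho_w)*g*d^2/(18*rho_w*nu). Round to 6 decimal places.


w = (rho_s - rho_w) * g * d^2 / (18 * rho_w * nu)
d = 0.042 mm = 0.000042 m
rho_s - rho_w = 2658 - 1025 = 1633
Numerator = 1633 * 9.81 * (0.000042)^2 = 0.000028258804
Denominator = 18 * 1025 * 1e-6 = 0.018450
w = 0.001532 m/s

0.001532


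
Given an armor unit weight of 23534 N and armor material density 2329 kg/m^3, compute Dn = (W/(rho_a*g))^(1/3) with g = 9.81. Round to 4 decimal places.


V = W / (rho_a * g)
V = 23534 / (2329 * 9.81)
V = 23534 / 22847.49
V = 1.030048 m^3
Dn = V^(1/3) = 1.030048^(1/3)
Dn = 1.0099 m

1.0099


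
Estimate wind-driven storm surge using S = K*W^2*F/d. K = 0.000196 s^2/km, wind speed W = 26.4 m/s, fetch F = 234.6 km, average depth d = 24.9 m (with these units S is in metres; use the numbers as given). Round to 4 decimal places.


S = K * W^2 * F / d
W^2 = 26.4^2 = 696.96
S = 0.000196 * 696.96 * 234.6 / 24.9
Numerator = 0.000196 * 696.96 * 234.6 = 32.047336
S = 32.047336 / 24.9 = 1.2870 m

1.2870


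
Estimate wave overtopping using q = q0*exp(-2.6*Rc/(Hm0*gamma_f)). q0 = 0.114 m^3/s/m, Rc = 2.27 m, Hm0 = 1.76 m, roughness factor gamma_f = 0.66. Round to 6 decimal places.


q = q0 * exp(-2.6 * Rc / (Hm0 * gamma_f))
Exponent = -2.6 * 2.27 / (1.76 * 0.66)
= -2.6 * 2.27 / 1.1616
= -5.080923
exp(-5.080923) = 0.006214
q = 0.114 * 0.006214
q = 0.000708 m^3/s/m

0.000708


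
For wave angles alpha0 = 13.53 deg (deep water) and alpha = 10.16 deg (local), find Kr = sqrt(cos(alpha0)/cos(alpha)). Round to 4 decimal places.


Kr = sqrt(cos(alpha0) / cos(alpha))
cos(13.53) = 0.972248
cos(10.16) = 0.984319
Kr = sqrt(0.972248 / 0.984319)
Kr = sqrt(0.987736)
Kr = 0.9938

0.9938


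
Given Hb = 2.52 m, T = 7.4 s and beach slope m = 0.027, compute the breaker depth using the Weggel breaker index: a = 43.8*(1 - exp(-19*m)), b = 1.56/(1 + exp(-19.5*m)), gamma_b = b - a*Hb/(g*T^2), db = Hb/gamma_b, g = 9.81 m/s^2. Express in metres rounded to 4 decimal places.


a = 43.8 * (1 - exp(-19 * m))
exp(-19 * 0.027) = exp(-0.5130) = 0.598697
a = 43.8 * (1 - 0.598697) = 17.577081
b = 1.56 / (1 + exp(-19.5 * m))
exp(-19.5 * 0.027) = exp(-0.5265) = 0.590669
b = 1.56 / (1 + 0.590669) = 0.980720
Hb / (g * T^2) = 2.52 / (9.81 * 7.4^2) = 2.52 / 537.1956 = 0.00469103
gamma_b = b - a * Hb/(g*T^2) = 0.980720 - 17.577081 * 0.00469103 = 0.898265
db = Hb / gamma_b = 2.52 / 0.898265
db = 2.8054 m

2.8054


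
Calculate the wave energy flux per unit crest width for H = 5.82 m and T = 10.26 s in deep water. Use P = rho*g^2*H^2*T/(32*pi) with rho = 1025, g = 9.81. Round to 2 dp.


P = rho * g^2 * H^2 * T / (32 * pi)
P = 1025 * 9.81^2 * 5.82^2 * 10.26 / (32 * pi)
P = 1025 * 96.2361 * 33.8724 * 10.26 / 100.53096
P = 341000.77 W/m

341000.77


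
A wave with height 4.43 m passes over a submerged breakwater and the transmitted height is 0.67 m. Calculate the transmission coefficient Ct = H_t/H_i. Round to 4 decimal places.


Ct = H_t / H_i
Ct = 0.67 / 4.43
Ct = 0.1512

0.1512


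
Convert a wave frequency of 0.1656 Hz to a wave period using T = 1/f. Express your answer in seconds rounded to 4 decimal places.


T = 1 / f
T = 1 / 0.1656
T = 6.0386 s

6.0386


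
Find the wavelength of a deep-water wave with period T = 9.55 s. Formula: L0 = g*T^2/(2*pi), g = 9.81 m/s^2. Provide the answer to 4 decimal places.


L0 = g * T^2 / (2 * pi)
L0 = 9.81 * 9.55^2 / (2 * pi)
L0 = 9.81 * 91.2025 / 6.28319
L0 = 894.6965 / 6.28319
L0 = 142.3954 m

142.3954


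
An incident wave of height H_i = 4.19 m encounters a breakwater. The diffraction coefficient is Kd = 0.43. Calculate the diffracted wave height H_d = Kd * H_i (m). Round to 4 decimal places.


H_d = Kd * H_i
H_d = 0.43 * 4.19
H_d = 1.8017 m

1.8017


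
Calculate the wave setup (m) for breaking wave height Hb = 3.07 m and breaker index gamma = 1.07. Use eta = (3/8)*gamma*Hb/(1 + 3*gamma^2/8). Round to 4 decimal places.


eta = (3/8) * gamma * Hb / (1 + 3*gamma^2/8)
Numerator = (3/8) * 1.07 * 3.07 = 1.231837
Denominator = 1 + 3*1.07^2/8 = 1 + 0.429338 = 1.429338
eta = 1.231837 / 1.429338
eta = 0.8618 m

0.8618


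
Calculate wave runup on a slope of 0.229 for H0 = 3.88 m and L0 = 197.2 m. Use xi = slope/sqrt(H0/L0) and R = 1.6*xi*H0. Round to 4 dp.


xi = slope / sqrt(H0/L0)
H0/L0 = 3.88/197.2 = 0.019675
sqrt(0.019675) = 0.140269
xi = 0.229 / 0.140269 = 1.632575
R = 1.6 * xi * H0 = 1.6 * 1.632575 * 3.88
R = 10.1350 m

10.1350


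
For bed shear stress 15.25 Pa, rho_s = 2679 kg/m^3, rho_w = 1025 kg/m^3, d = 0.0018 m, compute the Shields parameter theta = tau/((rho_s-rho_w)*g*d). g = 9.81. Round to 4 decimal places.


theta = tau / ((rho_s - rho_w) * g * d)
rho_s - rho_w = 2679 - 1025 = 1654
Denominator = 1654 * 9.81 * 0.0018 = 29.206332
theta = 15.25 / 29.206332
theta = 0.5221

0.5221


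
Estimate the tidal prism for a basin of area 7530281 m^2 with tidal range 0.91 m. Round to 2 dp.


Tidal prism = Area * Tidal range
P = 7530281 * 0.91
P = 6852555.71 m^3

6852555.71


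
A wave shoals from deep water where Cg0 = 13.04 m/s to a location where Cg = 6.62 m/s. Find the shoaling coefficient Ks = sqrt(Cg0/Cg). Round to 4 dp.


Ks = sqrt(Cg0 / Cg)
Ks = sqrt(13.04 / 6.62)
Ks = sqrt(1.9698)
Ks = 1.4035

1.4035


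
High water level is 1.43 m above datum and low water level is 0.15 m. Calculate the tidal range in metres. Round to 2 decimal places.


Tidal range = High water - Low water
Tidal range = 1.43 - (0.15)
Tidal range = 1.28 m

1.28


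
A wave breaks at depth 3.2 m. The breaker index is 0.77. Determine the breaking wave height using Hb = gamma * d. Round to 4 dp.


Hb = gamma * d
Hb = 0.77 * 3.2
Hb = 2.4640 m

2.4640


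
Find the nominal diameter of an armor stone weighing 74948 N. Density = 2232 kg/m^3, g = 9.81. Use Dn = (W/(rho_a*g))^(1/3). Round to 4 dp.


V = W / (rho_a * g)
V = 74948 / (2232 * 9.81)
V = 74948 / 21895.92
V = 3.422921 m^3
Dn = V^(1/3) = 3.422921^(1/3)
Dn = 1.5071 m

1.5071


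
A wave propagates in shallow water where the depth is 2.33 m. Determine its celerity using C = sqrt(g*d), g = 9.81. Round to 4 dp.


Using the shallow-water approximation:
C = sqrt(g * d) = sqrt(9.81 * 2.33)
C = sqrt(22.8573)
C = 4.7809 m/s

4.7809


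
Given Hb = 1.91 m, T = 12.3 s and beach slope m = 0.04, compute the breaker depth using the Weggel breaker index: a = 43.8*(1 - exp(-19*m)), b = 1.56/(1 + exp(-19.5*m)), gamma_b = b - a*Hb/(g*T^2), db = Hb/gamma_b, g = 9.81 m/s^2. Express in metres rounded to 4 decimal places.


a = 43.8 * (1 - exp(-19 * m))
exp(-19 * 0.04) = exp(-0.7600) = 0.467666
a = 43.8 * (1 - 0.467666) = 23.316210
b = 1.56 / (1 + exp(-19.5 * m))
exp(-19.5 * 0.04) = exp(-0.7800) = 0.458406
b = 1.56 / (1 + 0.458406) = 1.069661
Hb / (g * T^2) = 1.91 / (9.81 * 12.3^2) = 1.91 / 1484.1549 = 0.00128693
gamma_b = b - a * Hb/(g*T^2) = 1.069661 - 23.316210 * 0.00128693 = 1.039655
db = Hb / gamma_b = 1.91 / 1.039655
db = 1.8371 m

1.8371


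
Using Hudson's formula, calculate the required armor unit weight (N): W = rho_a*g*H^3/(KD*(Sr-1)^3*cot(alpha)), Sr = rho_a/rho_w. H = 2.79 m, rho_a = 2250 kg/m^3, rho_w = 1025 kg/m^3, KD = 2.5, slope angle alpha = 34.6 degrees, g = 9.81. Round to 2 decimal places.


Sr = rho_a / rho_w = 2250 / 1025 = 2.195122
(Sr - 1) = 1.195122
(Sr - 1)^3 = 1.707012
cot(34.6) = 1 / tan(34.6) = 1 / 0.689854 = 1.449583
Numerator = 2250 * 9.81 * 2.79^3 = 479362.5868
Denominator = 2.5 * 1.707012 * 1.449583 = 6.186138
W = 479362.5868 / 6.186138
W = 77489.80 N

77489.80


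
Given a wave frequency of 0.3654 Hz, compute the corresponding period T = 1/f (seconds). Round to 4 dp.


T = 1 / f
T = 1 / 0.3654
T = 2.7367 s

2.7367


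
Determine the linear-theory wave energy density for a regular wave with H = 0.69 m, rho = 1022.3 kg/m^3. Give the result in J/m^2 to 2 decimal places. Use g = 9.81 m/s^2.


E = (1/8) * rho * g * H^2
E = (1/8) * 1022.3 * 9.81 * 0.69^2
E = 0.125 * 1022.3 * 9.81 * 0.4761
E = 596.84 J/m^2

596.84


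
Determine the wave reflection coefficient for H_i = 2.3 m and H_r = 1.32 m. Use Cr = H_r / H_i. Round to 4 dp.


Cr = H_r / H_i
Cr = 1.32 / 2.3
Cr = 0.5739

0.5739


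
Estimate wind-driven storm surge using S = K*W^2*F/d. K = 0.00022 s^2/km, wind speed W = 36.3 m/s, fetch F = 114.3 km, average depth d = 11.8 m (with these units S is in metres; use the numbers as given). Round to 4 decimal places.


S = K * W^2 * F / d
W^2 = 36.3^2 = 1317.69
S = 0.00022 * 1317.69 * 114.3 / 11.8
Numerator = 0.00022 * 1317.69 * 114.3 = 33.134633
S = 33.134633 / 11.8 = 2.8080 m

2.8080


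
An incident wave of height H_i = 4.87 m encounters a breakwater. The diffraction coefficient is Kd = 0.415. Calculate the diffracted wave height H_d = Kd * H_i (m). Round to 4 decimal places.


H_d = Kd * H_i
H_d = 0.415 * 4.87
H_d = 2.0211 m

2.0211


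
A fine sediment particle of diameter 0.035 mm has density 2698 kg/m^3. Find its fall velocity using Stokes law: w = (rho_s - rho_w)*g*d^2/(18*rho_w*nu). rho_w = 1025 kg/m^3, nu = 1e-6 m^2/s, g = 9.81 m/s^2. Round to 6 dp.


w = (rho_s - rho_w) * g * d^2 / (18 * rho_w * nu)
d = 0.035 mm = 0.000035 m
rho_s - rho_w = 2698 - 1025 = 1673
Numerator = 1673 * 9.81 * (0.000035)^2 = 0.000020104859
Denominator = 18 * 1025 * 1e-6 = 0.018450
w = 0.001090 m/s

0.001090


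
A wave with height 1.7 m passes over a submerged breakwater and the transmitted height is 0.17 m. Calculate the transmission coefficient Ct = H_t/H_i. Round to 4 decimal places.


Ct = H_t / H_i
Ct = 0.17 / 1.7
Ct = 0.1000

0.1000


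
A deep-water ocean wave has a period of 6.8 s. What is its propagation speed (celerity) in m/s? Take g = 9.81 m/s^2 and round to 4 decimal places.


We use the deep-water celerity formula:
C = g * T / (2 * pi)
C = 9.81 * 6.8 / (2 * 3.14159...)
C = 66.708000 / 6.283185
C = 10.6169 m/s

10.6169


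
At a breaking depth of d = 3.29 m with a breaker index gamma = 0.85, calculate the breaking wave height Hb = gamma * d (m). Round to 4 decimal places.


Hb = gamma * d
Hb = 0.85 * 3.29
Hb = 2.7965 m

2.7965


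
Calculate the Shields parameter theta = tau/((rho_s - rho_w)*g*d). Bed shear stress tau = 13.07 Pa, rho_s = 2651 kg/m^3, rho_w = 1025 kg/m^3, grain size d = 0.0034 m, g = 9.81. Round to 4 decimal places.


theta = tau / ((rho_s - rho_w) * g * d)
rho_s - rho_w = 2651 - 1025 = 1626
Denominator = 1626 * 9.81 * 0.0034 = 54.233604
theta = 13.07 / 54.233604
theta = 0.2410

0.2410


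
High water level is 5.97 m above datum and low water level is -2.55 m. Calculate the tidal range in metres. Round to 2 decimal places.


Tidal range = High water - Low water
Tidal range = 5.97 - (-2.55)
Tidal range = 8.52 m

8.52


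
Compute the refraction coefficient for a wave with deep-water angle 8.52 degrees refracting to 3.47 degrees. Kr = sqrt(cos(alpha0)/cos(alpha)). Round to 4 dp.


Kr = sqrt(cos(alpha0) / cos(alpha))
cos(8.52) = 0.988964
cos(3.47) = 0.998167
Kr = sqrt(0.988964 / 0.998167)
Kr = sqrt(0.990781)
Kr = 0.9954

0.9954


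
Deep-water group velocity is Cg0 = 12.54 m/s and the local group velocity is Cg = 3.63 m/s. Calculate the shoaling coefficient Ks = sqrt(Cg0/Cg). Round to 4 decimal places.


Ks = sqrt(Cg0 / Cg)
Ks = sqrt(12.54 / 3.63)
Ks = sqrt(3.4545)
Ks = 1.8586

1.8586


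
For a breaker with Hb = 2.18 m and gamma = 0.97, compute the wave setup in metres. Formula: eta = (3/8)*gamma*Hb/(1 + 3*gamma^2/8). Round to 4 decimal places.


eta = (3/8) * gamma * Hb / (1 + 3*gamma^2/8)
Numerator = (3/8) * 0.97 * 2.18 = 0.792975
Denominator = 1 + 3*0.97^2/8 = 1 + 0.352838 = 1.352838
eta = 0.792975 / 1.352838
eta = 0.5862 m

0.5862


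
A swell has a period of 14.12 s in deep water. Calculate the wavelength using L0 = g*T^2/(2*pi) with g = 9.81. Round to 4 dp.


L0 = g * T^2 / (2 * pi)
L0 = 9.81 * 14.12^2 / (2 * pi)
L0 = 9.81 * 199.3744 / 6.28319
L0 = 1955.8629 / 6.28319
L0 = 311.2852 m

311.2852


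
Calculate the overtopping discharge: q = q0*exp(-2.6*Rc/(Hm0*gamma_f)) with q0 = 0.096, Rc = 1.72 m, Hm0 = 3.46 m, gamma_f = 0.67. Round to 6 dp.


q = q0 * exp(-2.6 * Rc / (Hm0 * gamma_f))
Exponent = -2.6 * 1.72 / (3.46 * 0.67)
= -2.6 * 1.72 / 2.3182
= -1.929083
exp(-1.929083) = 0.145281
q = 0.096 * 0.145281
q = 0.013947 m^3/s/m

0.013947


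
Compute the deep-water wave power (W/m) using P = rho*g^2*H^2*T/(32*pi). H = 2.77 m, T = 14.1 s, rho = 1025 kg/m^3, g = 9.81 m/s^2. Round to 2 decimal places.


P = rho * g^2 * H^2 * T / (32 * pi)
P = 1025 * 9.81^2 * 2.77^2 * 14.1 / (32 * pi)
P = 1025 * 96.2361 * 7.6729 * 14.1 / 100.53096
P = 106155.06 W/m

106155.06


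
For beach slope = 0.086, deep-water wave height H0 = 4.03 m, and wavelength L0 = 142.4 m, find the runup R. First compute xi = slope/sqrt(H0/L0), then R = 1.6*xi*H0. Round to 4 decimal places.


xi = slope / sqrt(H0/L0)
H0/L0 = 4.03/142.4 = 0.028301
sqrt(0.028301) = 0.168228
xi = 0.086 / 0.168228 = 0.511212
R = 1.6 * xi * H0 = 1.6 * 0.511212 * 4.03
R = 3.2963 m

3.2963


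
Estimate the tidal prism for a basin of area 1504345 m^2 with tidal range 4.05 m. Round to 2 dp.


Tidal prism = Area * Tidal range
P = 1504345 * 4.05
P = 6092597.25 m^3

6092597.25


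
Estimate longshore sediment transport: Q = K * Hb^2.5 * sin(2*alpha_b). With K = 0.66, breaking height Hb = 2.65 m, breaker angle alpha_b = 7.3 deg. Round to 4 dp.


Q = K * Hb^2.5 * sin(2 * alpha_b)
Hb^2.5 = 2.65^2.5 = 11.431802
sin(2 * 7.3) = sin(14.6) = 0.252069
Q = 0.66 * 11.431802 * 0.252069
Q = 1.9019 m^3/s

1.9019


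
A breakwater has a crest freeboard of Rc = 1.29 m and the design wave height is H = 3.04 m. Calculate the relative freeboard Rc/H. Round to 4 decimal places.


Relative freeboard = Rc / H
= 1.29 / 3.04
= 0.4243

0.4243


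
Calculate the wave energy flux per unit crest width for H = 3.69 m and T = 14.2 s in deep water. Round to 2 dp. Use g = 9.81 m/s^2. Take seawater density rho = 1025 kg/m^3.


P = rho * g^2 * H^2 * T / (32 * pi)
P = 1025 * 9.81^2 * 3.69^2 * 14.2 / (32 * pi)
P = 1025 * 96.2361 * 13.6161 * 14.2 / 100.53096
P = 189715.63 W/m

189715.63


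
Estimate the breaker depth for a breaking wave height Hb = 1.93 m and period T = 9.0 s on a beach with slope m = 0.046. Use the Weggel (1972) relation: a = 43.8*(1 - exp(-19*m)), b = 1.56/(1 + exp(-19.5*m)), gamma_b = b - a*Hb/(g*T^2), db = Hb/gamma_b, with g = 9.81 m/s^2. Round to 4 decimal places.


a = 43.8 * (1 - exp(-19 * m))
exp(-19 * 0.046) = exp(-0.8740) = 0.417279
a = 43.8 * (1 - 0.417279) = 25.523176
b = 1.56 / (1 + exp(-19.5 * m))
exp(-19.5 * 0.046) = exp(-0.8970) = 0.407791
b = 1.56 / (1 + 0.407791) = 1.108119
Hb / (g * T^2) = 1.93 / (9.81 * 9.0^2) = 1.93 / 794.6100 = 0.00242886
gamma_b = b - a * Hb/(g*T^2) = 1.108119 - 25.523176 * 0.00242886 = 1.046127
db = Hb / gamma_b = 1.93 / 1.046127
db = 1.8449 m

1.8449


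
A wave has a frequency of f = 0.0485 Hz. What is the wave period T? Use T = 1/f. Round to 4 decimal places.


T = 1 / f
T = 1 / 0.0485
T = 20.6186 s

20.6186


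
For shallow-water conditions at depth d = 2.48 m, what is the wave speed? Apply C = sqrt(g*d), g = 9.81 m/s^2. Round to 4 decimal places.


Using the shallow-water approximation:
C = sqrt(g * d) = sqrt(9.81 * 2.48)
C = sqrt(24.3288)
C = 4.9324 m/s

4.9324


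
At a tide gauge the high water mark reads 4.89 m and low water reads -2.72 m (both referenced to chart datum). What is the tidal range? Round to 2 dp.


Tidal range = High water - Low water
Tidal range = 4.89 - (-2.72)
Tidal range = 7.61 m

7.61


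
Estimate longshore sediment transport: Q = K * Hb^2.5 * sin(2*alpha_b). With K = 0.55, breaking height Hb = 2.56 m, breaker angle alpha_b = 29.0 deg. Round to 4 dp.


Q = K * Hb^2.5 * sin(2 * alpha_b)
Hb^2.5 = 2.56^2.5 = 10.485760
sin(2 * 29.0) = sin(58.0) = 0.848048
Q = 0.55 * 10.485760 * 0.848048
Q = 4.8908 m^3/s

4.8908


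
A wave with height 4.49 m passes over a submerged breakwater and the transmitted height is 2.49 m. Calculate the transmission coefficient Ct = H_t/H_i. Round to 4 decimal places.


Ct = H_t / H_i
Ct = 2.49 / 4.49
Ct = 0.5546

0.5546


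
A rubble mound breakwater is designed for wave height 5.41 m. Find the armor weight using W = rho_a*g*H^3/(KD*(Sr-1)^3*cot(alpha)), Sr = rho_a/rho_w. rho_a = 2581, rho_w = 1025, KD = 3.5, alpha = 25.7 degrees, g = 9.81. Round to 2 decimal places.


Sr = rho_a / rho_w = 2581 / 1025 = 2.518049
(Sr - 1) = 1.518049
(Sr - 1)^3 = 3.498301
cot(25.7) = 1 / tan(25.7) = 1 / 0.481267 = 2.077847
Numerator = 2581 * 9.81 * 5.41^3 = 4009117.7070
Denominator = 3.5 * 3.498301 * 2.077847 = 25.441264
W = 4009117.7070 / 25.441264
W = 157583.27 N

157583.27


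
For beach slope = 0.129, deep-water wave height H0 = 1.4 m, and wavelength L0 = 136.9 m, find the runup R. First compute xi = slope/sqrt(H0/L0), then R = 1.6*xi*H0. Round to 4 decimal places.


xi = slope / sqrt(H0/L0)
H0/L0 = 1.4/136.9 = 0.010226
sqrt(0.010226) = 0.101126
xi = 0.129 / 0.101126 = 1.275638
R = 1.6 * xi * H0 = 1.6 * 1.275638 * 1.4
R = 2.8574 m

2.8574


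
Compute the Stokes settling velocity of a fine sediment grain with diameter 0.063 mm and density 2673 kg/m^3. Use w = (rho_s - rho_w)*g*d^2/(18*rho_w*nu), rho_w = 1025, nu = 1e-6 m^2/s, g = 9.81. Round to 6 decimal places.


w = (rho_s - rho_w) * g * d^2 / (18 * rho_w * nu)
d = 0.063 mm = 0.000063 m
rho_s - rho_w = 2673 - 1025 = 1648
Numerator = 1648 * 9.81 * (0.000063)^2 = 0.000064166347
Denominator = 18 * 1025 * 1e-6 = 0.018450
w = 0.003478 m/s

0.003478


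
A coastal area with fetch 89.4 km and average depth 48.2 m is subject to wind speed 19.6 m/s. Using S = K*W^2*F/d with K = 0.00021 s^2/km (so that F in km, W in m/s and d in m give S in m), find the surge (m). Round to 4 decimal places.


S = K * W^2 * F / d
W^2 = 19.6^2 = 384.16
S = 0.00021 * 384.16 * 89.4 / 48.2
Numerator = 0.00021 * 384.16 * 89.4 = 7.212220
S = 7.212220 / 48.2 = 0.1496 m

0.1496


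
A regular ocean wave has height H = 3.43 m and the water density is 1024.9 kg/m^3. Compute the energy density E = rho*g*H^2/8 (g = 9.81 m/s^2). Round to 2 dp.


E = (1/8) * rho * g * H^2
E = (1/8) * 1024.9 * 9.81 * 3.43^2
E = 0.125 * 1024.9 * 9.81 * 11.7649
E = 14785.93 J/m^2

14785.93


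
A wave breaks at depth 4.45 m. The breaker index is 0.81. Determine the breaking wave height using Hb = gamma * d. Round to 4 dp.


Hb = gamma * d
Hb = 0.81 * 4.45
Hb = 3.6045 m

3.6045


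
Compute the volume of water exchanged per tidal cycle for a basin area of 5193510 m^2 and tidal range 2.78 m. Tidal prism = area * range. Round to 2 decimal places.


Tidal prism = Area * Tidal range
P = 5193510 * 2.78
P = 14437957.80 m^3

14437957.80


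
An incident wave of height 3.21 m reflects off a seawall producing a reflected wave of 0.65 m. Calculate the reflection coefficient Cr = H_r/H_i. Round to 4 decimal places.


Cr = H_r / H_i
Cr = 0.65 / 3.21
Cr = 0.2025

0.2025


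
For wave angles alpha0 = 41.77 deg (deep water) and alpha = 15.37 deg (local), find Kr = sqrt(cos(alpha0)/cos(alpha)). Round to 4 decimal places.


Kr = sqrt(cos(alpha0) / cos(alpha))
cos(41.77) = 0.745825
cos(15.37) = 0.964234
Kr = sqrt(0.745825 / 0.964234)
Kr = sqrt(0.773489)
Kr = 0.8795

0.8795


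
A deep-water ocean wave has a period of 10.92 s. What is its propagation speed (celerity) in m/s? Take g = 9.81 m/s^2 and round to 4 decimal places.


We use the deep-water celerity formula:
C = g * T / (2 * pi)
C = 9.81 * 10.92 / (2 * 3.14159...)
C = 107.125200 / 6.283185
C = 17.0495 m/s

17.0495


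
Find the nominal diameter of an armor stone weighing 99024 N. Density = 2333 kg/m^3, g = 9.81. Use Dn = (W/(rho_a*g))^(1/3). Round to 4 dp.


V = W / (rho_a * g)
V = 99024 / (2333 * 9.81)
V = 99024 / 22886.73
V = 4.326699 m^3
Dn = V^(1/3) = 4.326699^(1/3)
Dn = 1.6295 m

1.6295


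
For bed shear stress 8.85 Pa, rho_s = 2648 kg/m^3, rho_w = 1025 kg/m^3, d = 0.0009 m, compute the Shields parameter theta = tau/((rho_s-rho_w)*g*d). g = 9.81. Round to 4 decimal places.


theta = tau / ((rho_s - rho_w) * g * d)
rho_s - rho_w = 2648 - 1025 = 1623
Denominator = 1623 * 9.81 * 0.0009 = 14.329467
theta = 8.85 / 14.329467
theta = 0.6176

0.6176


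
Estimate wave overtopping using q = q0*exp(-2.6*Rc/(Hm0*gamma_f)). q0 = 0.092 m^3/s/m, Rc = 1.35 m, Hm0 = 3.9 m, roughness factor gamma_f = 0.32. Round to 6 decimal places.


q = q0 * exp(-2.6 * Rc / (Hm0 * gamma_f))
Exponent = -2.6 * 1.35 / (3.9 * 0.32)
= -2.6 * 1.35 / 1.2480
= -2.812500
exp(-2.812500) = 0.060055
q = 0.092 * 0.060055
q = 0.005525 m^3/s/m

0.005525


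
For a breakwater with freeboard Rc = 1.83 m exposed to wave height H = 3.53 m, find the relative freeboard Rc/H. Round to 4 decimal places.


Relative freeboard = Rc / H
= 1.83 / 3.53
= 0.5184

0.5184


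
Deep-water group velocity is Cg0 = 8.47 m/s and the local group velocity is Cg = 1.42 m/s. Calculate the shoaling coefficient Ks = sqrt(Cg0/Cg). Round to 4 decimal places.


Ks = sqrt(Cg0 / Cg)
Ks = sqrt(8.47 / 1.42)
Ks = sqrt(5.9648)
Ks = 2.4423

2.4423


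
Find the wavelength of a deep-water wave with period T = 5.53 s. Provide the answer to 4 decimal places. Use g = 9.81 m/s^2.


L0 = g * T^2 / (2 * pi)
L0 = 9.81 * 5.53^2 / (2 * pi)
L0 = 9.81 * 30.5809 / 6.28319
L0 = 299.9986 / 6.28319
L0 = 47.7463 m

47.7463


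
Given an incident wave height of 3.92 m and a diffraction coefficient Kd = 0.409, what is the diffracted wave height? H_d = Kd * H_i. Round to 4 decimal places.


H_d = Kd * H_i
H_d = 0.409 * 3.92
H_d = 1.6033 m

1.6033


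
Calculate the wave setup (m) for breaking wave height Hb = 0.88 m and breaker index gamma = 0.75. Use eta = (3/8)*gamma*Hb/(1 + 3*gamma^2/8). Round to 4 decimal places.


eta = (3/8) * gamma * Hb / (1 + 3*gamma^2/8)
Numerator = (3/8) * 0.75 * 0.88 = 0.247500
Denominator = 1 + 3*0.75^2/8 = 1 + 0.210938 = 1.210938
eta = 0.247500 / 1.210938
eta = 0.2044 m

0.2044
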